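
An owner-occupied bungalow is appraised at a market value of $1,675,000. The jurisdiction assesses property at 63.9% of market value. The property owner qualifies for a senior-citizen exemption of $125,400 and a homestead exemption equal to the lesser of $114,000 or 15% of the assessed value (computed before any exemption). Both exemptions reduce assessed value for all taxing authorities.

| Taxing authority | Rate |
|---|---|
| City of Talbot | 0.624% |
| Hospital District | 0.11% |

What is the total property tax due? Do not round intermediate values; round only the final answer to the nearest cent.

$6,098.99

Assessed value = $1,675,000 × 0.639 = $1,070,325
Homestead exemption = min($114,000, 15% × $1,070,325) = min($114,000, $160,548.75) = $114,000 (dollar cap binds)
Taxable value = $1,070,325 − $125,400 − $114,000 = $830,925
City of Talbot: $830,925 × 0.00624 = $5,184.972
Hospital District: $830,925 × 0.0011 = $914.0175
Total = $6,098.9895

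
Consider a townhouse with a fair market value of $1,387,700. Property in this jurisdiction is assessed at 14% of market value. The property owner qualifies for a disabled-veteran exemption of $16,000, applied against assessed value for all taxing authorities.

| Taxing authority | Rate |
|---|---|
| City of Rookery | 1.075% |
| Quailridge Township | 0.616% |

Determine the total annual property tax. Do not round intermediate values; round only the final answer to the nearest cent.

Assessed value = $1,387,700 × 0.14 = $194,278
Taxable value = $194,278 − $16,000 = $178,278
City of Rookery: $178,278 × 0.01075 = $1,916.4885
Quailridge Township: $178,278 × 0.00616 = $1,098.19248
Total = $1,916.4885 + $1,098.19248 = $3,014.68098

$3,014.68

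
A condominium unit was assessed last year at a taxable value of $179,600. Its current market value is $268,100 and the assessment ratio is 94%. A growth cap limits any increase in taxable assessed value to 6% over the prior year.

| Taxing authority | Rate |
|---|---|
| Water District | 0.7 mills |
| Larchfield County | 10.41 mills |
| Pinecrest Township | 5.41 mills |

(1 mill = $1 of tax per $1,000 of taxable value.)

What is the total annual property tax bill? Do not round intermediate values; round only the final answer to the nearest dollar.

Uncapped assessed value = $268,100 × 0.94 = $252,014
Cap limit = $179,600 × 1.06 = $190,376
Taxable assessed value = min($252,014, $190,376) = $190,376 (cap binds)
Water District: $190,376 × 0.0007 = $133.2632
Larchfield County: $190,376 × 0.01041 = $1,981.81416
Pinecrest Township: $190,376 × 0.00541 = $1,029.93416
Total = $3,145.01152

$3,145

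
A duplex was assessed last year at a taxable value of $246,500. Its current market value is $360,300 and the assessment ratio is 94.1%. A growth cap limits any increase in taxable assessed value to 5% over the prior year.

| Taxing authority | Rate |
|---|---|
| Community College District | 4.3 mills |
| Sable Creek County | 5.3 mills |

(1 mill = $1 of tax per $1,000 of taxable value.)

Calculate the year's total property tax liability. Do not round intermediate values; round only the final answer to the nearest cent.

$2,484.72

Uncapped assessed value = $360,300 × 0.941 = $339,042.3
Cap limit = $246,500 × 1.05 = $258,825
Taxable assessed value = min($339,042.3, $258,825) = $258,825 (cap binds)
Community College District: $258,825 × 0.0043 = $1,112.9475
Sable Creek County: $258,825 × 0.0053 = $1,371.7725
Total = $2,484.72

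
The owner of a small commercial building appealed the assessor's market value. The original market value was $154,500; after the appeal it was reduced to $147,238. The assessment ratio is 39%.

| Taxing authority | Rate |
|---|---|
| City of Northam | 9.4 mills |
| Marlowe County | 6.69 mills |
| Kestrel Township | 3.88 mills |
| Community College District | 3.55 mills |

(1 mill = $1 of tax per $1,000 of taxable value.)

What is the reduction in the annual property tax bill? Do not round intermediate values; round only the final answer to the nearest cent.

Old assessed value = $154,500 × 0.39 = $60,255
New assessed value = $147,238 × 0.39 = $57,422.82
Combined rate = 0.0094 + 0.00669 + 0.00388 + 0.00355 = 0.02352
Old tax = $60,255 × 0.02352 = $1,417.1976
New tax = $57,422.82 × 0.02352 = $1,350.5847264
Reduction = $1,417.1976 − $1,350.5847264 = $66.6128736

$66.61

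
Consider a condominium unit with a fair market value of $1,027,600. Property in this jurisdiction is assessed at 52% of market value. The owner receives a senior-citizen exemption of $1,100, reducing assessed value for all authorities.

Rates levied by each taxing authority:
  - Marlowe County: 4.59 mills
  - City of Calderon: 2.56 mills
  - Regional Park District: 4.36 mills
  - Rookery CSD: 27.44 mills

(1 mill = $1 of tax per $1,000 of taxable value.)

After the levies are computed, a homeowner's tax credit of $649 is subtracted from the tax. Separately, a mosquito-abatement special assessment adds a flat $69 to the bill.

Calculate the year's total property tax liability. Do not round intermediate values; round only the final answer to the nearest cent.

$20,190.17

Assessed value = $1,027,600 × 0.52 = $534,352
Taxable value = $534,352 − $1,100 = $533,252
Marlowe County: $533,252 × 0.00459 = $2,447.62668
City of Calderon: $533,252 × 0.00256 = $1,365.12512
Regional Park District: $533,252 × 0.00436 = $2,324.97872
Rookery CSD: $533,252 × 0.02744 = $14,632.43488
Levies subtotal = $20,770.1654
After credit = $20,770.1654 − $649 = $20,121.1654
Total = $20,121.1654 + $69 = $20,190.1654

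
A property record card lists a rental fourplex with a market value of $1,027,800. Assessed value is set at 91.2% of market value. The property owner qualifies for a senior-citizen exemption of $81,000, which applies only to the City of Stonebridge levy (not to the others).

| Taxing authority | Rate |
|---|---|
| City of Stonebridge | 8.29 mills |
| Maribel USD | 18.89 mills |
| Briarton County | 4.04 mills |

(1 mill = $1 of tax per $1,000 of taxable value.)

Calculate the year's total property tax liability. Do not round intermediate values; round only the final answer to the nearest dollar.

$28,593

Assessed value = $1,027,800 × 0.912 = $937,353.6
City of Stonebridge: ($937,353.6 − $81,000) × 0.00829 = $856,353.6 × 0.00829 = $7,099.171344
Maribel USD: $937,353.6 × 0.01889 = $17,706.609504
Briarton County: $937,353.6 × 0.00404 = $3,786.908544
Total = $28,592.689392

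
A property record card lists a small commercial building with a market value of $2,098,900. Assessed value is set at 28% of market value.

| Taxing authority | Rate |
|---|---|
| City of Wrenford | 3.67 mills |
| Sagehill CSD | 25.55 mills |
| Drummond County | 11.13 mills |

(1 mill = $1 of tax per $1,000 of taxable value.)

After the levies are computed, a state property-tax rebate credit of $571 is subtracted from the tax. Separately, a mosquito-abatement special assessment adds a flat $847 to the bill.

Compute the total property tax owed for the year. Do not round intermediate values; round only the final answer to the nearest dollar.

Assessed value = $2,098,900 × 0.28 = $587,692
City of Wrenford: $587,692 × 0.00367 = $2,156.82964
Sagehill CSD: $587,692 × 0.02555 = $15,015.5306
Drummond County: $587,692 × 0.01113 = $6,541.01196
Levies subtotal = $23,713.3722
After credit = $23,713.3722 − $571 = $23,142.3722
Total = $23,142.3722 + $847 = $23,989.3722

$23,989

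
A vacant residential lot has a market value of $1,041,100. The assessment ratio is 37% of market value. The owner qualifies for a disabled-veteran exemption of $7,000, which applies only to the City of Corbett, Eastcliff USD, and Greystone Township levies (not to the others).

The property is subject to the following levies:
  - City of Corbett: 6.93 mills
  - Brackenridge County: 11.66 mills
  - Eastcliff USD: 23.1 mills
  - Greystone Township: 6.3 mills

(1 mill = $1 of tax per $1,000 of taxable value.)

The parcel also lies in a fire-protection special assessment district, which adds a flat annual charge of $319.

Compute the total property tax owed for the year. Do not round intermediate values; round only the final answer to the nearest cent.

Assessed value = $1,041,100 × 0.37 = $385,207
City of Corbett: ($385,207 − $7,000) × 0.00693 = $378,207 × 0.00693 = $2,620.97451
Brackenridge County: $385,207 × 0.01166 = $4,491.51362
Eastcliff USD: ($385,207 − $7,000) × 0.0231 = $378,207 × 0.0231 = $8,736.5817
Greystone Township: ($385,207 − $7,000) × 0.0063 = $378,207 × 0.0063 = $2,382.7041
Levies subtotal = $18,231.77393
Total = $18,231.77393 + $319 = $18,550.77393

$18,550.77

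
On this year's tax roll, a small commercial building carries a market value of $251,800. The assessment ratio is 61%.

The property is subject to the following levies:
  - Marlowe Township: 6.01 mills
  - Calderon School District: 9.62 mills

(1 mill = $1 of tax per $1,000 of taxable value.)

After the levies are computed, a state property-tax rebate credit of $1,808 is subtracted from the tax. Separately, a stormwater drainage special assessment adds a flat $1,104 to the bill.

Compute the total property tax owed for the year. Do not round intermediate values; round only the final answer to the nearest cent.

Assessed value = $251,800 × 0.61 = $153,598
Marlowe Township: $153,598 × 0.00601 = $923.12398
Calderon School District: $153,598 × 0.00962 = $1,477.61276
Levies subtotal = $2,400.73674
After credit = $2,400.73674 − $1,808 = $592.73674
Total = $592.73674 + $1,104 = $1,696.73674

$1,696.74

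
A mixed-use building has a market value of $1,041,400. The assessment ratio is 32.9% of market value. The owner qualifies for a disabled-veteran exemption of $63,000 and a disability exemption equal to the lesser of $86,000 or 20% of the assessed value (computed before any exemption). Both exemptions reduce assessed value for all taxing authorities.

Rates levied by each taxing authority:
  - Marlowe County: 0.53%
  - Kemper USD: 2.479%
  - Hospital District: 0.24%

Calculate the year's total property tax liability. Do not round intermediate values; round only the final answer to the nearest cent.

Assessed value = $1,041,400 × 0.329 = $342,620.6
Disability exemption = min($86,000, 20% × $342,620.6) = min($86,000, $68,524.12) = $68,524.12 (percentage binds)
Taxable value = $342,620.6 − $63,000 − $68,524.12 = $211,096.48
Marlowe County: $211,096.48 × 0.0053 = $1,118.811344
Kemper USD: $211,096.48 × 0.02479 = $5,233.0817392
Hospital District: $211,096.48 × 0.0024 = $506.631552
Total = $6,858.5246352

$6,858.52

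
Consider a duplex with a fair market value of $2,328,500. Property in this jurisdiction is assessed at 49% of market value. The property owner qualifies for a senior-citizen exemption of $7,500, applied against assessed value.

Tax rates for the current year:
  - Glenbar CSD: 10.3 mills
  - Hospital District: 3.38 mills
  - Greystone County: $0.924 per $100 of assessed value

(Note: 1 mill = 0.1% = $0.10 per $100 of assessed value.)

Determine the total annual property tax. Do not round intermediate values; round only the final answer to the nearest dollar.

Assessed value = $2,328,500 × 0.49 = $1,140,965
Taxable value = $1,140,965 − $7,500 = $1,133,465
Glenbar CSD: $1,133,465 × 0.0103 = $11,674.6895
Hospital District: $1,133,465 × 0.00338 = $3,831.1117
Greystone County: $1,133,465 × 0.00924 = $10,473.2166
Total = $25,979.0178

$25,979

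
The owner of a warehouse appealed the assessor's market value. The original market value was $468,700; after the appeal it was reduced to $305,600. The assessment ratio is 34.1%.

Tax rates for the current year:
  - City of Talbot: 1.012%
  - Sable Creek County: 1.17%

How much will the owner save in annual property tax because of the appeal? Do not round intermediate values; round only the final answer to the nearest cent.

Old assessed value = $468,700 × 0.341 = $159,826.7
New assessed value = $305,600 × 0.341 = $104,209.6
Combined rate = 0.01012 + 0.0117 = 0.02182
Old tax = $159,826.7 × 0.02182 = $3,487.418594
New tax = $104,209.6 × 0.02182 = $2,273.853472
Reduction = $3,487.418594 − $2,273.853472 = $1,213.565122

$1,213.57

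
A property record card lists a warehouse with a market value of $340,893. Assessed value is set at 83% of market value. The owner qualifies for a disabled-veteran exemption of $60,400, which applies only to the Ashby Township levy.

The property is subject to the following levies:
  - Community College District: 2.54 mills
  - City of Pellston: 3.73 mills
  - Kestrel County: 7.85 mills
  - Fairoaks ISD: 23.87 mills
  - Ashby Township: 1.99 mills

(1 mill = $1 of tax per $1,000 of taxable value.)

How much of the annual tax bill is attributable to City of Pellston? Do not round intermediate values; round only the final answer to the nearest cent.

$1,055.37

Assessed value = $340,893 × 0.83 = $282,941.19
City of Pellston taxable value = $282,941.19 (exemption does not apply)
City of Pellston levy = $282,941.19 × 0.00373 = $1,055.3706387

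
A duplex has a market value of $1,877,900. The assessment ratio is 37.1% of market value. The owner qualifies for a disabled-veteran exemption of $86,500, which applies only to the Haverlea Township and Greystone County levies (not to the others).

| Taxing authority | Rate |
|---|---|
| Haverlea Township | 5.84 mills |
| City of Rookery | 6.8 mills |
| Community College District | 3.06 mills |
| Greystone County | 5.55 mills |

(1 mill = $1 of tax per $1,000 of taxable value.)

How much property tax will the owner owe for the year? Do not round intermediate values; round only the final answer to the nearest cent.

$13,819.66

Assessed value = $1,877,900 × 0.371 = $696,700.9
Haverlea Township: ($696,700.9 − $86,500) × 0.00584 = $610,200.9 × 0.00584 = $3,563.573256
City of Rookery: $696,700.9 × 0.0068 = $4,737.56612
Community College District: $696,700.9 × 0.00306 = $2,131.904754
Greystone County: ($696,700.9 − $86,500) × 0.00555 = $610,200.9 × 0.00555 = $3,386.614995
Total = $13,819.659125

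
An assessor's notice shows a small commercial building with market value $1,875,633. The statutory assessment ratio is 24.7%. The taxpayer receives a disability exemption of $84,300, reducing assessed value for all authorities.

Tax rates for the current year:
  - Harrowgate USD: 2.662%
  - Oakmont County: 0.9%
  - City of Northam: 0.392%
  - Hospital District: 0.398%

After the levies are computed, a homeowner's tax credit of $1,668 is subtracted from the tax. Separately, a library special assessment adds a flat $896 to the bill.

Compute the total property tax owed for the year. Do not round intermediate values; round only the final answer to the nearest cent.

Assessed value = $1,875,633 × 0.247 = $463,281.351
Taxable value = $463,281.351 − $84,300 = $378,981.351
Harrowgate USD: $378,981.351 × 0.02662 = $10,088.48356362
Oakmont County: $378,981.351 × 0.009 = $3,410.832159
City of Northam: $378,981.351 × 0.00392 = $1,485.60689592
Hospital District: $378,981.351 × 0.00398 = $1,508.34577698
Levies subtotal = $16,493.26839552
After credit = $16,493.26839552 − $1,668 = $14,825.26839552
Total = $14,825.26839552 + $896 = $15,721.26839552

$15,721.27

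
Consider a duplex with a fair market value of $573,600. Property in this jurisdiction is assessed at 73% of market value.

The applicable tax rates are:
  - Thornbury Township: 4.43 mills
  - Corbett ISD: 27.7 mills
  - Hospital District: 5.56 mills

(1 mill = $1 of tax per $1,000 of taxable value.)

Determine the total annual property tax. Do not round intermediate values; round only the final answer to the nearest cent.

Assessed value = $573,600 × 0.73 = $418,728
Thornbury Township: $418,728 × 0.00443 = $1,854.96504
Corbett ISD: $418,728 × 0.0277 = $11,598.7656
Hospital District: $418,728 × 0.00556 = $2,328.12768
Total = $1,854.96504 + $11,598.7656 + $2,328.12768 = $15,781.85832

$15,781.86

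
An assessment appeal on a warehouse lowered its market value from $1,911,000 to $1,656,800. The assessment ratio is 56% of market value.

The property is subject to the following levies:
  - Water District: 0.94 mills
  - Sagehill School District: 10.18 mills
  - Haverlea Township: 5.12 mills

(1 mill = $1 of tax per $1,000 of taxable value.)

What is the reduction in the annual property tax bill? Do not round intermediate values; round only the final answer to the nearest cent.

$2,311.80

Old assessed value = $1,911,000 × 0.56 = $1,070,160
New assessed value = $1,656,800 × 0.56 = $927,808
Combined rate = 0.00094 + 0.01018 + 0.00512 = 0.01624
Old tax = $1,070,160 × 0.01624 = $17,379.3984
New tax = $927,808 × 0.01624 = $15,067.60192
Reduction = $17,379.3984 − $15,067.60192 = $2,311.79648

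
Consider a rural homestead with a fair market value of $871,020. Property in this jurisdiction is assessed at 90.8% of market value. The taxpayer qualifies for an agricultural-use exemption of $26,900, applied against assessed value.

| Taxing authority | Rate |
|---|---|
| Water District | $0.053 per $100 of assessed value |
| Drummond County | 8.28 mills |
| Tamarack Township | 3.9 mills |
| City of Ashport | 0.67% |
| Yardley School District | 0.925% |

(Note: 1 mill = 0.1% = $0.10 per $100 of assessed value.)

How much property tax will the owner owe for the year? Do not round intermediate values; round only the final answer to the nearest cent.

Assessed value = $871,020 × 0.908 = $790,886.16
Taxable value = $790,886.16 − $26,900 = $763,986.16
Water District: $763,986.16 × 0.00053 = $404.9126648
Drummond County: $763,986.16 × 0.00828 = $6,325.8054048
Tamarack Township: $763,986.16 × 0.0039 = $2,979.546024
City of Ashport: $763,986.16 × 0.0067 = $5,118.707272
Yardley School District: $763,986.16 × 0.00925 = $7,066.87198
Total = $21,895.8433456

$21,895.84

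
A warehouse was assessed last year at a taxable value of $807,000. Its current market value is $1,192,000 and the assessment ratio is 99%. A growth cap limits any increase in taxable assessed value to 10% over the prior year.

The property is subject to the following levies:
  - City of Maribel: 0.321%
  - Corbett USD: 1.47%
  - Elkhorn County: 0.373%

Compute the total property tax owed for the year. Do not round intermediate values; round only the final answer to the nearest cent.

$19,209.83

Uncapped assessed value = $1,192,000 × 0.99 = $1,180,080
Cap limit = $807,000 × 1.1 = $887,700
Taxable assessed value = min($1,180,080, $887,700) = $887,700 (cap binds)
City of Maribel: $887,700 × 0.00321 = $2,849.517
Corbett USD: $887,700 × 0.0147 = $13,049.19
Elkhorn County: $887,700 × 0.00373 = $3,311.121
Total = $19,209.828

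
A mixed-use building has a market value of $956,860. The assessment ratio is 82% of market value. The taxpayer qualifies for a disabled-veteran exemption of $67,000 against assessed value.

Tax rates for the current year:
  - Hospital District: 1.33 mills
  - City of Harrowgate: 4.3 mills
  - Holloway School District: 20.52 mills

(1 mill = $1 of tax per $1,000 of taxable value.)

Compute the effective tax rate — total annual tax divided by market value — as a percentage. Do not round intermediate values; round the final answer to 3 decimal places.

1.961%

Assessed value = $956,860 × 0.82 = $784,625.2
Taxable value = $784,625.2 − $67,000 = $717,625.2
Hospital District: $717,625.2 × 0.00133 = $954.441516
City of Harrowgate: $717,625.2 × 0.0043 = $3,085.78836
Holloway School District: $717,625.2 × 0.02052 = $14,725.669104
Total tax = $18,765.89898
Effective rate = $18,765.89898 ÷ $956,860 = 1.961% of market value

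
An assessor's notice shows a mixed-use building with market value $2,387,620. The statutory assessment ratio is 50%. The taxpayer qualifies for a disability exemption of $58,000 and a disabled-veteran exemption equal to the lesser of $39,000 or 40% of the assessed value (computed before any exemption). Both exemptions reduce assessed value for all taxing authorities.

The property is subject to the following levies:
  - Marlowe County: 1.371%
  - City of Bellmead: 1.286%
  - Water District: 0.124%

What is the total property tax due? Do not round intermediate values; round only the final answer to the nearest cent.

$30,502.29

Assessed value = $2,387,620 × 0.5 = $1,193,810
Disabled-veteran exemption = min($39,000, 40% × $1,193,810) = min($39,000, $477,524) = $39,000 (dollar cap binds)
Taxable value = $1,193,810 − $58,000 − $39,000 = $1,096,810
Marlowe County: $1,096,810 × 0.01371 = $15,037.2651
City of Bellmead: $1,096,810 × 0.01286 = $14,104.9766
Water District: $1,096,810 × 0.00124 = $1,360.0444
Total = $30,502.2861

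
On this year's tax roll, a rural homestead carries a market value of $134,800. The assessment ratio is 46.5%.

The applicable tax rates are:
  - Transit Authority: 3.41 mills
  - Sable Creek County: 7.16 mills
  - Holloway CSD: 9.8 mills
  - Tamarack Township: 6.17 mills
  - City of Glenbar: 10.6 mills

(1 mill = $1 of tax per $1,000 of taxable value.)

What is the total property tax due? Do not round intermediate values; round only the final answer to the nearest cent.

$2,328.01

Assessed value = $134,800 × 0.465 = $62,682
Transit Authority: $62,682 × 0.00341 = $213.74562
Sable Creek County: $62,682 × 0.00716 = $448.80312
Holloway CSD: $62,682 × 0.0098 = $614.2836
Tamarack Township: $62,682 × 0.00617 = $386.74794
City of Glenbar: $62,682 × 0.0106 = $664.4292
Total = $213.74562 + $448.80312 + $614.2836 + $386.74794 + $664.4292 = $2,328.00948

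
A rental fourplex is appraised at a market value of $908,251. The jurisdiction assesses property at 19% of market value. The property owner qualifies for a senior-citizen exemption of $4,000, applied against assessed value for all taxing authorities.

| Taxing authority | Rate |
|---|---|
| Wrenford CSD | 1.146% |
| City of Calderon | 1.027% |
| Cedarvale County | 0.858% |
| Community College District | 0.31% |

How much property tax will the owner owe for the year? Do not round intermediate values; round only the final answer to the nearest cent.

$5,631.85

Assessed value = $908,251 × 0.19 = $172,567.69
Taxable value = $172,567.69 − $4,000 = $168,567.69
Wrenford CSD: $168,567.69 × 0.01146 = $1,931.7857274
City of Calderon: $168,567.69 × 0.01027 = $1,731.1901763
Cedarvale County: $168,567.69 × 0.00858 = $1,446.3107802
Community College District: $168,567.69 × 0.0031 = $522.559839
Total = $1,931.7857274 + $1,731.1901763 + $1,446.3107802 + $522.559839 = $5,631.8465229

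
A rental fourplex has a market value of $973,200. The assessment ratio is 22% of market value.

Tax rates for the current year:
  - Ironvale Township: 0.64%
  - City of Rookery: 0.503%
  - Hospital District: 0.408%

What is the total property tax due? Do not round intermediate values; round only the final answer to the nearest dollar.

$3,321

Assessed value = $973,200 × 0.22 = $214,104
Ironvale Township: $214,104 × 0.0064 = $1,370.2656
City of Rookery: $214,104 × 0.00503 = $1,076.94312
Hospital District: $214,104 × 0.00408 = $873.54432
Total = $1,370.2656 + $1,076.94312 + $873.54432 = $3,320.75304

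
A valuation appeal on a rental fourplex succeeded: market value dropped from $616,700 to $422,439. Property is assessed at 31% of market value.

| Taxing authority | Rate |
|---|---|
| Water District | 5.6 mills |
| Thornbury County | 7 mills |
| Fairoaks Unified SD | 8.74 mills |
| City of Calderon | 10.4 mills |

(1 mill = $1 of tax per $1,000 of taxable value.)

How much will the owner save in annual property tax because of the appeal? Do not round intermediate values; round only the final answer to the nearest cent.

Old assessed value = $616,700 × 0.31 = $191,177
New assessed value = $422,439 × 0.31 = $130,956.09
Combined rate = 0.0056 + 0.007 + 0.00874 + 0.0104 = 0.03174
Old tax = $191,177 × 0.03174 = $6,067.95798
New tax = $130,956.09 × 0.03174 = $4,156.5462966
Reduction = $6,067.95798 − $4,156.5462966 = $1,911.4116834

$1,911.41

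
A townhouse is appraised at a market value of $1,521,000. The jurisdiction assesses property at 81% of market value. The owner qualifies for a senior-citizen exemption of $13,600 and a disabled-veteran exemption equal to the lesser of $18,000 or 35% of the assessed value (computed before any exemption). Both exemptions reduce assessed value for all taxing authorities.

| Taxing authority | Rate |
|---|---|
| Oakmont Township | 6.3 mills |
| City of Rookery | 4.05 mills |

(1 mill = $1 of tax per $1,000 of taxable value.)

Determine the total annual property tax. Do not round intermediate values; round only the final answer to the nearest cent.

Assessed value = $1,521,000 × 0.81 = $1,232,010
Disabled-veteran exemption = min($18,000, 35% × $1,232,010) = min($18,000, $431,203.5) = $18,000 (dollar cap binds)
Taxable value = $1,232,010 − $13,600 − $18,000 = $1,200,410
Oakmont Township: $1,200,410 × 0.0063 = $7,562.583
City of Rookery: $1,200,410 × 0.00405 = $4,861.6605
Total = $12,424.2435

$12,424.24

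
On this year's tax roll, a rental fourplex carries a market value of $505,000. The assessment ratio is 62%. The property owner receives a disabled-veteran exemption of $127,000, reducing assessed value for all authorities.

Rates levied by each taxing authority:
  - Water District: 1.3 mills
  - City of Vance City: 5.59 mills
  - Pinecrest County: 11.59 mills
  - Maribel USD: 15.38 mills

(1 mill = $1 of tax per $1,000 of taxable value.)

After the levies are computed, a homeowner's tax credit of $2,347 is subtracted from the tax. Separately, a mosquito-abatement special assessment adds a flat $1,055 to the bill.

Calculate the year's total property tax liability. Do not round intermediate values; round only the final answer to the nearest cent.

$5,009.35

Assessed value = $505,000 × 0.62 = $313,100
Taxable value = $313,100 − $127,000 = $186,100
Water District: $186,100 × 0.0013 = $241.93
City of Vance City: $186,100 × 0.00559 = $1,040.299
Pinecrest County: $186,100 × 0.01159 = $2,156.899
Maribel USD: $186,100 × 0.01538 = $2,862.218
Levies subtotal = $6,301.346
After credit = $6,301.346 − $2,347 = $3,954.346
Total = $3,954.346 + $1,055 = $5,009.346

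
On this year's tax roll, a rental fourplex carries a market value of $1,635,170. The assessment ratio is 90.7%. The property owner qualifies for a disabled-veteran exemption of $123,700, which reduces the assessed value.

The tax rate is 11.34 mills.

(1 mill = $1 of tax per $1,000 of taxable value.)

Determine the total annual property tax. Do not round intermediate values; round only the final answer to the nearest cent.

Assessed value = $1,635,170 × 0.907 = $1,483,099.19
Taxable value = $1,483,099.19 − $123,700 = $1,359,399.19
Tax = $1,359,399.19 × 0.01134 = $15,415.5868146

$15,415.59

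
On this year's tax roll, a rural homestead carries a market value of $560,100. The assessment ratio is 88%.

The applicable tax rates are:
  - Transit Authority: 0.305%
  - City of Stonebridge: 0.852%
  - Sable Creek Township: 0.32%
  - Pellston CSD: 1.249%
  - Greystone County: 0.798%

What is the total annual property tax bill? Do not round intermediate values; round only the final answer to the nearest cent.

$17,369.37

Assessed value = $560,100 × 0.88 = $492,888
Transit Authority: $492,888 × 0.00305 = $1,503.3084
City of Stonebridge: $492,888 × 0.00852 = $4,199.40576
Sable Creek Township: $492,888 × 0.0032 = $1,577.2416
Pellston CSD: $492,888 × 0.01249 = $6,156.17112
Greystone County: $492,888 × 0.00798 = $3,933.24624
Total = $1,503.3084 + $4,199.40576 + $1,577.2416 + $6,156.17112 + $3,933.24624 = $17,369.37312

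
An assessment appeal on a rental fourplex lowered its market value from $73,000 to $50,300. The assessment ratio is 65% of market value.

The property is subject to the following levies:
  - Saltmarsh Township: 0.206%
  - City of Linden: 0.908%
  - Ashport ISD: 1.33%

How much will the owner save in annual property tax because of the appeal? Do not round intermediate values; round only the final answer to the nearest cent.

$360.61

Old assessed value = $73,000 × 0.65 = $47,450
New assessed value = $50,300 × 0.65 = $32,695
Combined rate = 0.00206 + 0.00908 + 0.0133 = 0.02444
Old tax = $47,450 × 0.02444 = $1,159.678
New tax = $32,695 × 0.02444 = $799.0658
Reduction = $1,159.678 − $799.0658 = $360.6122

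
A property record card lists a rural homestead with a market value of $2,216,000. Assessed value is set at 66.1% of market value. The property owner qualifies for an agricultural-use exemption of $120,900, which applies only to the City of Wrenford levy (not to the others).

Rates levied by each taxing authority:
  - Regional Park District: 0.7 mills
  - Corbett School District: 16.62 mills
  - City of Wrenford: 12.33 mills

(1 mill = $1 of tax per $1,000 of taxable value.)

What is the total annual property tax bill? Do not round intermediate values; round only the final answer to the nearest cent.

$41,939.91

Assessed value = $2,216,000 × 0.661 = $1,464,776
Regional Park District: $1,464,776 × 0.0007 = $1,025.3432
Corbett School District: $1,464,776 × 0.01662 = $24,344.57712
City of Wrenford: ($1,464,776 − $120,900) × 0.01233 = $1,343,876 × 0.01233 = $16,569.99108
Total = $41,939.9114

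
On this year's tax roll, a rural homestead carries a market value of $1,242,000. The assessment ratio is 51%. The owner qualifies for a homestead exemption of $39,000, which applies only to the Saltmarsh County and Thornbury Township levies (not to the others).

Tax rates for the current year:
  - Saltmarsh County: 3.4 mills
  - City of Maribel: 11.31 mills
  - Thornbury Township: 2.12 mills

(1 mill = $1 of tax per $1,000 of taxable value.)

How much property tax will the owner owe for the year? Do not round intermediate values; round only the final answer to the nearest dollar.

$10,445

Assessed value = $1,242,000 × 0.51 = $633,420
Saltmarsh County: ($633,420 − $39,000) × 0.0034 = $594,420 × 0.0034 = $2,021.028
City of Maribel: $633,420 × 0.01131 = $7,163.9802
Thornbury Township: ($633,420 − $39,000) × 0.00212 = $594,420 × 0.00212 = $1,260.1704
Total = $10,445.1786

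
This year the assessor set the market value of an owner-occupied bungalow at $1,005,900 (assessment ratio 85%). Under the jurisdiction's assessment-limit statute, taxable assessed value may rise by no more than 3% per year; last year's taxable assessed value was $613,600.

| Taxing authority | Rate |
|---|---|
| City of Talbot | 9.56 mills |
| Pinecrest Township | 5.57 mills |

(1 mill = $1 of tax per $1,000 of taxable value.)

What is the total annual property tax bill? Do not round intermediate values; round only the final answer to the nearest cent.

$9,562.28

Uncapped assessed value = $1,005,900 × 0.85 = $855,015
Cap limit = $613,600 × 1.03 = $632,008
Taxable assessed value = min($855,015, $632,008) = $632,008 (cap binds)
City of Talbot: $632,008 × 0.00956 = $6,041.99648
Pinecrest Township: $632,008 × 0.00557 = $3,520.28456
Total = $9,562.28104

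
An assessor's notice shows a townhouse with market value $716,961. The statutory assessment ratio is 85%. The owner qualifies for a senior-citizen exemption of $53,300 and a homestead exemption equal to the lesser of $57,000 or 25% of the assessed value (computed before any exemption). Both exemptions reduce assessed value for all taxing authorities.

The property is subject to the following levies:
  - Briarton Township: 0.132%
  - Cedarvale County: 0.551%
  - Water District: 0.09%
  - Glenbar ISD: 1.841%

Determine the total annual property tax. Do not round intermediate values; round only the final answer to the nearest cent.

Assessed value = $716,961 × 0.85 = $609,416.85
Homestead exemption = min($57,000, 25% × $609,416.85) = min($57,000, $152,354.2125) = $57,000 (dollar cap binds)
Taxable value = $609,416.85 − $53,300 − $57,000 = $499,116.85
Briarton Township: $499,116.85 × 0.00132 = $658.834242
Cedarvale County: $499,116.85 × 0.00551 = $2,750.1338435
Water District: $499,116.85 × 0.0009 = $449.205165
Glenbar ISD: $499,116.85 × 0.01841 = $9,188.7412085
Total = $13,046.914459

$13,046.91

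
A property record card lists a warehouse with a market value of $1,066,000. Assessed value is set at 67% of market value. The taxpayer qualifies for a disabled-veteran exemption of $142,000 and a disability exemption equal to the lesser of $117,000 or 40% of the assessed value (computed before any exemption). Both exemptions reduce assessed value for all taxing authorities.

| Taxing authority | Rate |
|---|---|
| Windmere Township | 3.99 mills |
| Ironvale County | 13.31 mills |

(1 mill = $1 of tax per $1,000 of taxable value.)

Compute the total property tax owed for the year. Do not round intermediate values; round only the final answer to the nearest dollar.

$7,875

Assessed value = $1,066,000 × 0.67 = $714,220
Disability exemption = min($117,000, 40% × $714,220) = min($117,000, $285,688) = $117,000 (dollar cap binds)
Taxable value = $714,220 − $142,000 − $117,000 = $455,220
Windmere Township: $455,220 × 0.00399 = $1,816.3278
Ironvale County: $455,220 × 0.01331 = $6,058.9782
Total = $7,875.306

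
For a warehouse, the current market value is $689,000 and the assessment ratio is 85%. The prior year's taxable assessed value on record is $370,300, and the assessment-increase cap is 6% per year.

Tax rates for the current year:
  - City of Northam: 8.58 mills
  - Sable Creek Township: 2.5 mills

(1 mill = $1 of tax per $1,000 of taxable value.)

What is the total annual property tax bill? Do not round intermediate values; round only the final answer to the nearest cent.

Uncapped assessed value = $689,000 × 0.85 = $585,650
Cap limit = $370,300 × 1.06 = $392,518
Taxable assessed value = min($585,650, $392,518) = $392,518 (cap binds)
City of Northam: $392,518 × 0.00858 = $3,367.80444
Sable Creek Township: $392,518 × 0.0025 = $981.295
Total = $4,349.09944

$4,349.10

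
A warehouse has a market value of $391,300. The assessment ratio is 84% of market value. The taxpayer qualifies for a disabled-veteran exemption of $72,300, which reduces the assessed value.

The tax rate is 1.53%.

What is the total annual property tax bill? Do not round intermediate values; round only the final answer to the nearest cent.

Assessed value = $391,300 × 0.84 = $328,692
Taxable value = $328,692 − $72,300 = $256,392
Tax = $256,392 × 0.0153 = $3,922.7976

$3,922.80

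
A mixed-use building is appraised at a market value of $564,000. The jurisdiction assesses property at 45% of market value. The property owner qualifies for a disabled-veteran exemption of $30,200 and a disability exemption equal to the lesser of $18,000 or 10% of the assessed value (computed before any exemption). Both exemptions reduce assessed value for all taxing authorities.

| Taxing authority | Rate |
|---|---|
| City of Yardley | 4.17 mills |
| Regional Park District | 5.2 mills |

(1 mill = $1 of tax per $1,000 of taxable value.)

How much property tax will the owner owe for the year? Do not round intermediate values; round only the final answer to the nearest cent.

$1,926.47

Assessed value = $564,000 × 0.45 = $253,800
Disability exemption = min($18,000, 10% × $253,800) = min($18,000, $25,380) = $18,000 (dollar cap binds)
Taxable value = $253,800 − $30,200 − $18,000 = $205,600
City of Yardley: $205,600 × 0.00417 = $857.352
Regional Park District: $205,600 × 0.0052 = $1,069.12
Total = $1,926.472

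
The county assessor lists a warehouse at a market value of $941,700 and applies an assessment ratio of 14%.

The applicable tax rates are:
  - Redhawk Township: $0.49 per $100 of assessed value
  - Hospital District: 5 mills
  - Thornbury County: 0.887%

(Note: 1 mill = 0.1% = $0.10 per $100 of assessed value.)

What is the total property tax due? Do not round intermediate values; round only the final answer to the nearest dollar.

Assessed value = $941,700 × 0.14 = $131,838
Redhawk Township: $131,838 × 0.0049 = $646.0062
Hospital District: $131,838 × 0.005 = $659.19
Thornbury County: $131,838 × 0.00887 = $1,169.40306
Total = $2,474.59926

$2,475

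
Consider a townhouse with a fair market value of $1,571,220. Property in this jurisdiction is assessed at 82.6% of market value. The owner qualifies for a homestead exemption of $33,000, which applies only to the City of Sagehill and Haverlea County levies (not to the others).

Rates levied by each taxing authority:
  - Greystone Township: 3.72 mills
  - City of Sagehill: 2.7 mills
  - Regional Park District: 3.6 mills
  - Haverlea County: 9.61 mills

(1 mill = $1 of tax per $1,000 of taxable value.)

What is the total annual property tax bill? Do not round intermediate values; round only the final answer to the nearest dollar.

$25,070

Assessed value = $1,571,220 × 0.826 = $1,297,827.72
Greystone Township: $1,297,827.72 × 0.00372 = $4,827.9191184
City of Sagehill: ($1,297,827.72 − $33,000) × 0.0027 = $1,264,827.72 × 0.0027 = $3,415.034844
Regional Park District: $1,297,827.72 × 0.0036 = $4,672.179792
Haverlea County: ($1,297,827.72 − $33,000) × 0.00961 = $1,264,827.72 × 0.00961 = $12,154.9943892
Total = $25,070.1281436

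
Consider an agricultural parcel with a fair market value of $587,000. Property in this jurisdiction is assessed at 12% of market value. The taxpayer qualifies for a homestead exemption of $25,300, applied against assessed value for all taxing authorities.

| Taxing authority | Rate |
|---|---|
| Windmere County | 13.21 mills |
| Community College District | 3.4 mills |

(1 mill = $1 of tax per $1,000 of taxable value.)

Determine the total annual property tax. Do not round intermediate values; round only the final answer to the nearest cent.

Assessed value = $587,000 × 0.12 = $70,440
Taxable value = $70,440 − $25,300 = $45,140
Windmere County: $45,140 × 0.01321 = $596.2994
Community College District: $45,140 × 0.0034 = $153.476
Total = $596.2994 + $153.476 = $749.7754

$749.78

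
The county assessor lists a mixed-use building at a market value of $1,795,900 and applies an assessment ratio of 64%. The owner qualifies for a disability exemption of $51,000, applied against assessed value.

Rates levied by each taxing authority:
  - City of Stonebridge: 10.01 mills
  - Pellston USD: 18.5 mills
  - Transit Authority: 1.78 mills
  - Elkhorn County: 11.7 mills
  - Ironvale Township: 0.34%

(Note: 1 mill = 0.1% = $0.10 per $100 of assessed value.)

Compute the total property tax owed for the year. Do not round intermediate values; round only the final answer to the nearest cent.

$49,855.29

Assessed value = $1,795,900 × 0.64 = $1,149,376
Taxable value = $1,149,376 − $51,000 = $1,098,376
City of Stonebridge: $1,098,376 × 0.01001 = $10,994.74376
Pellston USD: $1,098,376 × 0.0185 = $20,319.956
Transit Authority: $1,098,376 × 0.00178 = $1,955.10928
Elkhorn County: $1,098,376 × 0.0117 = $12,850.9992
Ironvale Township: $1,098,376 × 0.0034 = $3,734.4784
Total = $49,855.28664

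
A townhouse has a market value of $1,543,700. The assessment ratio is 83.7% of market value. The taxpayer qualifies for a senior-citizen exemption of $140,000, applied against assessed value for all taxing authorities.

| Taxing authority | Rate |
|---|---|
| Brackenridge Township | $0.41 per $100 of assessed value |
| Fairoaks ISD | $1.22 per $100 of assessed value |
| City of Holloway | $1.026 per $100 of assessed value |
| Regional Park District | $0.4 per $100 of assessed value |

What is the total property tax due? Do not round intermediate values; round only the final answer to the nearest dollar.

$35,207

Assessed value = $1,543,700 × 0.837 = $1,292,076.9
Taxable value = $1,292,076.9 − $140,000 = $1,152,076.9
Brackenridge Township: $1,152,076.9 × 0.0041 = $4,723.51529
Fairoaks ISD: $1,152,076.9 × 0.0122 = $14,055.33818
City of Holloway: $1,152,076.9 × 0.01026 = $11,820.308994
Regional Park District: $1,152,076.9 × 0.004 = $4,608.3076
Total = $4,723.51529 + $14,055.33818 + $11,820.308994 + $4,608.3076 = $35,207.470064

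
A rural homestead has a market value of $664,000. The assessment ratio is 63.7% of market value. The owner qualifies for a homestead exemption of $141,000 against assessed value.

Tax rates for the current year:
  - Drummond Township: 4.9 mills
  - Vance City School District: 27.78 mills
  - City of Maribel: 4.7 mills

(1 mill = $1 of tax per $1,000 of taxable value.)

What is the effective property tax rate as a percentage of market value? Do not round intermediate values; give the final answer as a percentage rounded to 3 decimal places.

1.587%

Assessed value = $664,000 × 0.637 = $422,968
Taxable value = $422,968 − $141,000 = $281,968
Drummond Township: $281,968 × 0.0049 = $1,381.6432
Vance City School District: $281,968 × 0.02778 = $7,833.07104
City of Maribel: $281,968 × 0.0047 = $1,325.2496
Total tax = $10,539.96384
Effective rate = $10,539.96384 ÷ $664,000 = 1.587% of market value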